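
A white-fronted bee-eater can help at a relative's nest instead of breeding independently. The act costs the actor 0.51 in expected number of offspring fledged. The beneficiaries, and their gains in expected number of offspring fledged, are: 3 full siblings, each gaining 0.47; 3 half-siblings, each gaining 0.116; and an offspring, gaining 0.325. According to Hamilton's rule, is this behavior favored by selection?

Hamilton's rule: the trait is favored when the sum of r·B over every recipient exceeds the actor's cost C.
r to a full sibling = 0.5 (full sibs share both parents — two paths of length 2: r = 2·(1/2)^2 = 1/2).
r to a half-sibling = 1/4 (half-sibs share one parent — one path of length 2: r = (1/2)^2 = 1/4).
r to an offspring = 0.5 (one parent–offspring link: r = (1/2)^1 = 1/2).
Summing one r·B term per recipient: 3·0.5·0.47 + 3·0.25·0.116 + 1·0.5·0.325 = 0.9545.
0.9545 > 0.51: the indirect benefit exceeds the cost.

Yes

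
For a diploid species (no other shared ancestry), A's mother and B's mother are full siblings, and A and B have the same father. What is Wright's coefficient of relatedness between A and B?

Independent pedigree routes through distinct common ancestors add.
A and B are related in two ways: first cousins through their mothers (r = 1/8) and half-sibs through their shared father (r = 1/4).
r = 1/8 + 1/4 = 3/8 = 0.375.

0.375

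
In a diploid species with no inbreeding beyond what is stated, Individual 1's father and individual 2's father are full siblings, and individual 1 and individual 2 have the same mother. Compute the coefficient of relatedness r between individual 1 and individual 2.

Relatedness sums over independent paths through distinct common ancestors.
Individual 1 and individual 2 are related in two ways: first cousins through their fathers (r = 1/8) and half-sibs through their shared mother (r = 1/4).
r = 1/8 + 1/4 = 0.375.

0.375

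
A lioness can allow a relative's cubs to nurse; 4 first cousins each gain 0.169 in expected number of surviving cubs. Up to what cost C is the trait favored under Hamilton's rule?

r to a first cousin = 0.125 (first cousins share one grandparent pair — two paths of length 4: r = 2·(1/2)^4 = 1/8).
Hamilton's rule: n·r·B > C, so the trait is favored while C < n·r·B = 4·0.125·0.169 = 0.0845.

0.0845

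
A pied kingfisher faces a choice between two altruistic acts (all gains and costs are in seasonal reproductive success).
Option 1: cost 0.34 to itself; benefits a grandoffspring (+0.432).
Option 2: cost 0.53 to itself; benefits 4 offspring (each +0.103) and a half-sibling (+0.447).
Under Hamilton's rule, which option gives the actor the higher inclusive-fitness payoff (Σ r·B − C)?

Option 1: r to a grandoffspring = 0.25.
Option 1: Σ r·B − C = (1·0.25·0.432) − 0.34 = -0.232.
Option 2: r to an offspring = 0.5.
Option 2: r to a half-sibling = 0.25.
Option 2: Σ r·B − C = (4·0.5·0.103 + 1·0.25·0.447) − 0.53 = -0.21225.
Option 2 has the higher net inclusive-fitness payoff.

Option 2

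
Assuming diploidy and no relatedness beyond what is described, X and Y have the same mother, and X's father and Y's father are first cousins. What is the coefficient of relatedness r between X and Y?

Wright's path rule: contributions from independent ancestry routes add.
X and Y are related in two ways: half-sibs through their shared mother (r = 1/4) and second cousins through their fathers (r = 1/32).
r = 1/4 + 1/32 = 0.28125.

0.28125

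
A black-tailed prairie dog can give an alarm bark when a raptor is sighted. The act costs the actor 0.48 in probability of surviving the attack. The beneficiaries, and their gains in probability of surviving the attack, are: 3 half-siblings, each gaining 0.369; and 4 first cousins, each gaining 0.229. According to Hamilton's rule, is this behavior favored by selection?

Hamilton's rule: the trait is favored when the sum of r·B over every recipient exceeds the actor's cost C.
r to a half-sibling = 1/4 (half-sibs share one parent — one path of length 2: r = (1/2)^2 = 1/4).
r to a first cousin = 0.125 (first cousins share one grandparent pair — two paths of length 4: r = 2·(1/2)^4 = 1/8).
Summing one r·B term per recipient: 3·0.25·0.369 + 4·0.125·0.229 = 0.39125.
0.39125 < 0.48: the indirect benefit is less than the cost.

No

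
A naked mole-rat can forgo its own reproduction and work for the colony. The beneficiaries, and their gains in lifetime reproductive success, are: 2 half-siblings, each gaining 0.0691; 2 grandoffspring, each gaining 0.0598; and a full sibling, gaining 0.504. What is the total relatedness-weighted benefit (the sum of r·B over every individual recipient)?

0.31645

r to a half-sibling = 0.25 (half-sibs share one parent — one path of length 2: r = (1/2)^2 = 1/4).
r to a grandoffspring = 1/4 (two parent–offspring links: r = (1/2)^2 = 1/4).
r to a full sibling = 1/2 (full sibs share both parents — two paths of length 2: r = 2·(1/2)^2 = 1/2).
Summing one r·B term per recipient: 2·0.25·0.0691 + 2·0.25·0.0598 + 1·0.5·0.504 = 0.31645.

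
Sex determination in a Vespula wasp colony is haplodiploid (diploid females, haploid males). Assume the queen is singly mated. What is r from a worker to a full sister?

Haplodiploid full sisters inherit their father's entire haploid genome identically (contributing 1/2) and on average half of their mother's contribution (1/2 · 1/2 = 1/4); r = 1/2 + 1/4 = 3/4.

0.75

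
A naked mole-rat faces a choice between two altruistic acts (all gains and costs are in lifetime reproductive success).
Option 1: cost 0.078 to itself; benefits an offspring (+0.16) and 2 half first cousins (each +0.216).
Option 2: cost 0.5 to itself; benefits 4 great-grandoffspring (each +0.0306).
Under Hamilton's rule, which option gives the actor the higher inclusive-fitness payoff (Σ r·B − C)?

Option 1: r to an offspring = 0.5.
Option 1: r to a half first cousin = 0.0625.
Option 1: Σ r·B − C = (1·0.5·0.16 + 2·0.0625·0.216) − 0.078 = 0.029.
Option 2: r to a great-grandoffspring = 0.125.
Option 2: Σ r·B − C = (4·0.125·0.0306) − 0.5 = -0.4847.
Option 1 has the higher net inclusive-fitness payoff.

Option 1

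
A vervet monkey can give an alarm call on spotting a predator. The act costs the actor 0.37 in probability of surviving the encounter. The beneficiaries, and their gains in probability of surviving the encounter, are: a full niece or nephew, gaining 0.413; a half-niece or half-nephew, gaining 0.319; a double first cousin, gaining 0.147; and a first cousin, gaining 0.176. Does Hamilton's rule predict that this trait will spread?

No

Hamilton's rule: the trait is favored when the sum of r·B over every recipient exceeds the actor's cost C.
r to a full niece or nephew = 0.25 (full aunt/uncle↔niece/nephew: two paths of length 3 through the shared grandparent pair: r = 2·(1/2)^3 = 1/4).
r to a half-niece or half-nephew = 1/8 (half-aunt/uncle↔niece/nephew: one path of length 3: r = (1/2)^3 = 1/8).
r to a double first cousin = 0.25 (double first cousins share both grandparent pairs — four paths of length 4: r = 4·(1/2)^4 = 1/4).
r to a first cousin = 0.125 (first cousins share one grandparent pair — two paths of length 4: r = 2·(1/2)^4 = 1/8).
Summing one r·B term per recipient: 1·0.25·0.413 + 1·0.125·0.319 + 1·0.25·0.147 + 1·0.125·0.176 = 0.201875.
0.201875 < 0.37: the indirect benefit is less than the cost.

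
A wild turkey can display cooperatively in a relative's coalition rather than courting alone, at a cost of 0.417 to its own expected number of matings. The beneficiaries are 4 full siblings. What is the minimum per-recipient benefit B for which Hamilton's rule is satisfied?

r to a full sibling = 0.5 (full sibs share both parents — two paths of length 2: r = 2·(1/2)^2 = 1/2).
Hamilton's rule with n recipients of equal r: n·r·B > C, so B > C/(n·r) = 0.417/(4·0.5) = 0.2085.

0.2085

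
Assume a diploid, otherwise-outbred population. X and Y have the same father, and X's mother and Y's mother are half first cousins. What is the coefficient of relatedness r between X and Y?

0.265625

Independent pedigree routes through distinct common ancestors add.
X and Y are related in two ways: half-sibs through their shared father (r = 1/4) and half second cousins through their mothers (r = 1/64).
r = 1/4 + 1/64 = 17/64 = 0.265625.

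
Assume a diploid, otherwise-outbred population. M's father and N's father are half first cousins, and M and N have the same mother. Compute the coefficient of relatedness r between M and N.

0.265625

Relatedness sums over independent paths through distinct common ancestors.
M and N are related in two ways: half second cousins through their fathers (r = 1/64) and half-sibs through their shared mother (r = 1/4).
r = 1/64 + 1/4 = 17/64 = 0.265625.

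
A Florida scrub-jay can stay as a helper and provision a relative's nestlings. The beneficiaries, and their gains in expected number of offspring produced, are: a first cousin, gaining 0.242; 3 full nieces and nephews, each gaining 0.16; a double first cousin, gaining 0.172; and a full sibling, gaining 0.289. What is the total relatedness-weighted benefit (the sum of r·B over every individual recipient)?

0.33775

r to a first cousin = 0.125 (first cousins share one grandparent pair — two paths of length 4: r = 2·(1/2)^4 = 1/8).
r to a full niece or nephew = 1/4 (full aunt/uncle↔niece/nephew: two paths of length 3 through the shared grandparent pair: r = 2·(1/2)^3 = 1/4).
r to a double first cousin = 1/4 (double first cousins share both grandparent pairs — four paths of length 4: r = 4·(1/2)^4 = 1/4).
r to a full sibling = 0.5 (full sibs share both parents — two paths of length 2: r = 2·(1/2)^2 = 1/2).
Summing one r·B term per recipient: 1·0.125·0.242 + 3·0.25·0.16 + 1·0.25·0.172 + 1·0.5·0.289 = 0.33775.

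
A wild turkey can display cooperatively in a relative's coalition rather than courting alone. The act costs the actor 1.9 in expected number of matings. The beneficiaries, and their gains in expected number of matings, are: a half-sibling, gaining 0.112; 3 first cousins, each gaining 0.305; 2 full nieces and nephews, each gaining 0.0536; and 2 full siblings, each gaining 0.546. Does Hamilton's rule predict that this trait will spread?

No

Hamilton's rule: the trait is favored when the sum of r·B over every recipient exceeds the actor's cost C.
r to a half-sibling = 1/4 (half-sibs share one parent — one path of length 2: r = (1/2)^2 = 1/4).
r to a first cousin = 1/8 (first cousins share one grandparent pair — two paths of length 4: r = 2·(1/2)^4 = 1/8).
r to a full niece or nephew = 0.25 (full aunt/uncle↔niece/nephew: two paths of length 3 through the shared grandparent pair: r = 2·(1/2)^3 = 1/4).
r to a full sibling = 0.5 (full sibs share both parents — two paths of length 2: r = 2·(1/2)^2 = 1/2).
Summing one r·B term per recipient: 1·0.25·0.112 + 3·0.125·0.305 + 2·0.25·0.0536 + 2·0.5·0.546 = 0.715175.
0.715175 < 1.9: the indirect benefit is less than the cost.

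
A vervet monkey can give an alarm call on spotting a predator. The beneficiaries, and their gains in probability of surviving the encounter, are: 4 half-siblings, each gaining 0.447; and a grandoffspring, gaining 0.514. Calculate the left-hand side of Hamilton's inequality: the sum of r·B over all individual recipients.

r to a half-sibling = 1/4 (half-sibs share one parent — one path of length 2: r = (1/2)^2 = 1/4).
r to a grandoffspring = 1/4 (two parent–offspring links: r = (1/2)^2 = 1/4).
Summing one r·B term per recipient: 4·0.25·0.447 + 1·0.25·0.514 = 0.5755.

0.5755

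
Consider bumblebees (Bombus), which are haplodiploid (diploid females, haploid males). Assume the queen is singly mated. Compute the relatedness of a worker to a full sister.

Haplodiploid full sisters inherit their father's entire haploid genome identically (contributing 1/2) and on average half of their mother's contribution (1/2 · 1/2 = 1/4); r = 1/2 + 1/4 = 3/4.

0.75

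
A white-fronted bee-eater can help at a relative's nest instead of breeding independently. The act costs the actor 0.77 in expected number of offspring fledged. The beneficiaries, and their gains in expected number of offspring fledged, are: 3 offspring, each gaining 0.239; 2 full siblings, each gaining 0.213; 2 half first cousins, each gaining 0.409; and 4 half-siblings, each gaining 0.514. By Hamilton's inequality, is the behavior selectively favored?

Hamilton's rule: the trait is favored when the sum of r·B over every recipient exceeds the actor's cost C.
r to an offspring = 1/2 (one parent–offspring link: r = (1/2)^1 = 1/2).
r to a full sibling = 0.5 (full sibs share both parents — two paths of length 2: r = 2·(1/2)^2 = 1/2).
r to a half first cousin = 0.0625 (half first cousins share one grandparent — one path of length 4: r = (1/2)^4 = 1/16).
r to a half-sibling = 0.25 (half-sibs share one parent — one path of length 2: r = (1/2)^2 = 1/4).
Summing one r·B term per recipient: 3·0.5·0.239 + 2·0.5·0.213 + 2·0.0625·0.409 + 4·0.25·0.514 = 1.136625.
1.136625 > 0.77: the indirect benefit exceeds the cost.

Yes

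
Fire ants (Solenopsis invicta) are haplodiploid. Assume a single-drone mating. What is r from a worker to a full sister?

Haplodiploid full sisters inherit their father's entire haploid genome identically (contributing 1/2) and on average half of their mother's contribution (1/2 · 1/2 = 1/4); r = 1/2 + 1/4 = 3/4.

0.75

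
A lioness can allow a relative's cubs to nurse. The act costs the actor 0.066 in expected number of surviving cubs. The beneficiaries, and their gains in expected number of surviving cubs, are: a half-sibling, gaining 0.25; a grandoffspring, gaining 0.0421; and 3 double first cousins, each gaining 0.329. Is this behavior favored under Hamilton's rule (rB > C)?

Yes

Hamilton's rule: the trait is favored when the sum of r·B over every recipient exceeds the actor's cost C.
r to a half-sibling = 0.25 (half-sibs share one parent — one path of length 2: r = (1/2)^2 = 1/4).
r to a grandoffspring = 1/4 (two parent–offspring links: r = (1/2)^2 = 1/4).
r to a double first cousin = 0.25 (double first cousins share both grandparent pairs — four paths of length 4: r = 4·(1/2)^4 = 1/4).
Summing one r·B term per recipient: 1·0.25·0.25 + 1·0.25·0.0421 + 3·0.25·0.329 = 0.319775.
0.319775 > 0.066: the indirect benefit exceeds the cost.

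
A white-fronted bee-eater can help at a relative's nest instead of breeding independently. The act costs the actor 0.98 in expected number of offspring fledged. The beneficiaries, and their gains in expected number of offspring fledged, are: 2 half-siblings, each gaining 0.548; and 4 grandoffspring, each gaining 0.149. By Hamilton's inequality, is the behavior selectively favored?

No

Hamilton's rule: the trait is favored when the sum of r·B over every recipient exceeds the actor's cost C.
r to a half-sibling = 1/4 (half-sibs share one parent — one path of length 2: r = (1/2)^2 = 1/4).
r to a grandoffspring = 1/4 (two parent–offspring links: r = (1/2)^2 = 1/4).
Summing one r·B term per recipient: 2·0.25·0.548 + 4·0.25·0.149 = 0.423.
0.423 < 0.98: the indirect benefit is less than the cost.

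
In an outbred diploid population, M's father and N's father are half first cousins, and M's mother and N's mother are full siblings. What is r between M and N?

Independent pedigree routes through distinct common ancestors add.
M and N are related in two ways: half second cousins through their fathers (r = 1/64) and first cousins through their mothers (r = 1/8).
r = 1/64 + 1/8 = 9/64 = 0.140625.

0.140625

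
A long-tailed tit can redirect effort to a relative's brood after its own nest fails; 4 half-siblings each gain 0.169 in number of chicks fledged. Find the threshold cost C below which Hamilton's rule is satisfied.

r to a half-sibling = 0.25 (half-sibs share one parent — one path of length 2: r = (1/2)^2 = 1/4).
Hamilton's rule: n·r·B > C, so the trait is favored while C < n·r·B = 4·0.25·0.169 = 0.169.

0.169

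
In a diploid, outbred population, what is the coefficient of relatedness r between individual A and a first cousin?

Each parent–offspring link contributes a factor of 1/2, and independent paths through distinct common ancestors add.
First cousins share one grandparent pair — two paths of length 4: r = 2·(1/2)^4 = 1/8.

0.125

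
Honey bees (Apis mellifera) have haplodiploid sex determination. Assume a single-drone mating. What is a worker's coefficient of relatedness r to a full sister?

Haplodiploid full sisters inherit their father's entire haploid genome identically (contributing 1/2) and on average half of their mother's contribution (1/2 · 1/2 = 1/4); r = 1/2 + 1/4 = 3/4.

0.75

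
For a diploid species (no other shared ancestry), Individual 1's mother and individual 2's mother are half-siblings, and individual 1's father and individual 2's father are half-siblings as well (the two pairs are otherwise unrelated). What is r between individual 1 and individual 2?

0.125

Wright's path rule: contributions from independent ancestry routes add.
Individual 1 and individual 2 are related in two ways: half first cousins through their mothers (r = 1/16) and half first cousins through their fathers (r = 1/16).
r = 1/16 + 1/16 = 0.125.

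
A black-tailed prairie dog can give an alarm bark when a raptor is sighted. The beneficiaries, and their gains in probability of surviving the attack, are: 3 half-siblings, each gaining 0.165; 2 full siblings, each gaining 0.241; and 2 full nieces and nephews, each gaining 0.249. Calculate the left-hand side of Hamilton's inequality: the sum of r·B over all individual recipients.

0.48925

r to a half-sibling = 1/4 (half-sibs share one parent — one path of length 2: r = (1/2)^2 = 1/4).
r to a full sibling = 0.5 (full sibs share both parents — two paths of length 2: r = 2·(1/2)^2 = 1/2).
r to a full niece or nephew = 0.25 (full aunt/uncle↔niece/nephew: two paths of length 3 through the shared grandparent pair: r = 2·(1/2)^3 = 1/4).
Summing one r·B term per recipient: 3·0.25·0.165 + 2·0.5·0.241 + 2·0.25·0.249 = 0.48925.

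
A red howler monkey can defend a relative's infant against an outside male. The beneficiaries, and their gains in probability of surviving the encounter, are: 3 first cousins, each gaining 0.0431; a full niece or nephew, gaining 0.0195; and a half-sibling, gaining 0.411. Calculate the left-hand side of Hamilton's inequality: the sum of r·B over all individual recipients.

r to a first cousin = 1/8 (first cousins share one grandparent pair — two paths of length 4: r = 2·(1/2)^4 = 1/8).
r to a full niece or nephew = 0.25 (full aunt/uncle↔niece/nephew: two paths of length 3 through the shared grandparent pair: r = 2·(1/2)^3 = 1/4).
r to a half-sibling = 1/4 (half-sibs share one parent — one path of length 2: r = (1/2)^2 = 1/4).
Summing one r·B term per recipient: 3·0.125·0.0431 + 1·0.25·0.0195 + 1·0.25·0.411 = 0.1237875.

0.1237875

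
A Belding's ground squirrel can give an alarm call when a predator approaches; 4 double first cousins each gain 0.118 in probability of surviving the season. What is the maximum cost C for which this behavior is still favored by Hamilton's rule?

r to a double first cousin = 1/4 (double first cousins share both grandparent pairs — four paths of length 4: r = 4·(1/2)^4 = 1/4).
Hamilton's rule: n·r·B > C, so the trait is favored while C < n·r·B = 4·0.25·0.118 = 0.118.

0.118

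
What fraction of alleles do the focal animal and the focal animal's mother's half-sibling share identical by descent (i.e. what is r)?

Each parent–offspring link contributes a factor of 1/2, and independent paths through distinct common ancestors add.
Half-aunt/uncle↔niece/nephew: one path of length 3: r = (1/2)^3 = 1/8.

0.125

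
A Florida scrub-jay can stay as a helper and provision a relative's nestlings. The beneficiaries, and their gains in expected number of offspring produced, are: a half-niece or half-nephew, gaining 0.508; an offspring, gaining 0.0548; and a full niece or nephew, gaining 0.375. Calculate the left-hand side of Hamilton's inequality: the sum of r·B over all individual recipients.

r to a half-niece or half-nephew = 1/8 (half-aunt/uncle↔niece/nephew: one path of length 3: r = (1/2)^3 = 1/8).
r to an offspring = 0.5 (one parent–offspring link: r = (1/2)^1 = 1/2).
r to a full niece or nephew = 1/4 (full aunt/uncle↔niece/nephew: two paths of length 3 through the shared grandparent pair: r = 2·(1/2)^3 = 1/4).
Summing one r·B term per recipient: 1·0.125·0.508 + 1·0.5·0.0548 + 1·0.25·0.375 = 0.18465.

0.18465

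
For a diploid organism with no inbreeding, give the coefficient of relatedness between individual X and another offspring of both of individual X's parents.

Each parent–offspring link contributes a factor of 1/2, and independent paths through distinct common ancestors add.
Full sibs share both parents — two paths of length 2: r = 2·(1/2)^2 = 1/2.

0.5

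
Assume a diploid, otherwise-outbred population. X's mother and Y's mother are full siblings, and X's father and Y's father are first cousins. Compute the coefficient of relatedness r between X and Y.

0.15625

Relatedness sums over independent paths through distinct common ancestors.
X and Y are related in two ways: first cousins through their mothers (r = 1/8) and second cousins through their fathers (r = 1/32).
r = 1/8 + 1/32 = 0.15625.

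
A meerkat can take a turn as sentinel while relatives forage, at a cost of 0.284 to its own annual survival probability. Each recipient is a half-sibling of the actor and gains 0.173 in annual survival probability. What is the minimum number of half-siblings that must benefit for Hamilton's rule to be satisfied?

r to a half-sibling = 1/4 (half-sibs share one parent — one path of length 2: r = (1/2)^2 = 1/4).
Hamilton's rule: n·r·B > C  ⇒  n > C/(r·B) = 0.284/(0.25·0.173) = 6.566.
The smallest integer exceeding 6.566 is 7.

7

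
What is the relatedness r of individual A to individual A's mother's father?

0.25

Each parent–offspring link contributes a factor of 1/2, and independent paths through distinct common ancestors add.
Two parent–offspring links: r = (1/2)^2 = 1/4.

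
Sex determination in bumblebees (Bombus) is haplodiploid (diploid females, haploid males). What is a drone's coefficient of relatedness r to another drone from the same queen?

Haploid brothers each carry a random half of the queen's diploid genome, so on average they share half: r = 1/2.

0.5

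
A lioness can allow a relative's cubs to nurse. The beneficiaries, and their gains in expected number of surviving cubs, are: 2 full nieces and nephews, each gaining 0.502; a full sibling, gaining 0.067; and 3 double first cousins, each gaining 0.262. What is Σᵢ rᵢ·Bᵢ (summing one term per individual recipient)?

r to a full niece or nephew = 0.25 (full aunt/uncle↔niece/nephew: two paths of length 3 through the shared grandparent pair: r = 2·(1/2)^3 = 1/4).
r to a full sibling = 0.5 (full sibs share both parents — two paths of length 2: r = 2·(1/2)^2 = 1/2).
r to a double first cousin = 0.25 (double first cousins share both grandparent pairs — four paths of length 4: r = 4·(1/2)^4 = 1/4).
Summing one r·B term per recipient: 2·0.25·0.502 + 1·0.5·0.067 + 3·0.25·0.262 = 0.481.

0.481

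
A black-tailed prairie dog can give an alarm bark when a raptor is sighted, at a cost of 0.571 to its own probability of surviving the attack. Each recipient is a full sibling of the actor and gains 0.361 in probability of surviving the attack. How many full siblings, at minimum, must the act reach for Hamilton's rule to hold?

4

r to a full sibling = 0.5 (full sibs share both parents — two paths of length 2: r = 2·(1/2)^2 = 1/2).
Hamilton's rule: n·r·B > C  ⇒  n > C/(r·B) = 0.571/(0.5·0.361) = 3.163.
The smallest integer exceeding 3.163 is 4.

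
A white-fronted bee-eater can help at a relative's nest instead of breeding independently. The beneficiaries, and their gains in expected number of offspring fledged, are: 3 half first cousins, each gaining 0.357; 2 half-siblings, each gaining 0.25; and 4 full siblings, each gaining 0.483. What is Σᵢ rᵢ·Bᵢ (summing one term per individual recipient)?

r to a half first cousin = 1/16 (half first cousins share one grandparent — one path of length 4: r = (1/2)^4 = 1/16).
r to a half-sibling = 0.25 (half-sibs share one parent — one path of length 2: r = (1/2)^2 = 1/4).
r to a full sibling = 1/2 (full sibs share both parents — two paths of length 2: r = 2·(1/2)^2 = 1/2).
Summing one r·B term per recipient: 3·0.0625·0.357 + 2·0.25·0.25 + 4·0.5·0.483 = 1.1579375.

1.1579375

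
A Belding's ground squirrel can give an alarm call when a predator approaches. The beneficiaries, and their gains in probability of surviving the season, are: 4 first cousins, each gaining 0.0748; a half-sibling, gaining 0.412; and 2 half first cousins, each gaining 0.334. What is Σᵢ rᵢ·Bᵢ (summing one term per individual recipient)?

0.18215

r to a first cousin = 0.125 (first cousins share one grandparent pair — two paths of length 4: r = 2·(1/2)^4 = 1/8).
r to a half-sibling = 1/4 (half-sibs share one parent — one path of length 2: r = (1/2)^2 = 1/4).
r to a half first cousin = 0.0625 (half first cousins share one grandparent — one path of length 4: r = (1/2)^4 = 1/16).
Summing one r·B term per recipient: 4·0.125·0.0748 + 1·0.25·0.412 + 2·0.0625·0.334 = 0.18215.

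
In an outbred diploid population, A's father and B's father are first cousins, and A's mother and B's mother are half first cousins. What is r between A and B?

0.046875

Independent pedigree routes through distinct common ancestors add.
A and B are related in two ways: second cousins through their fathers (r = 1/32) and half second cousins through their mothers (r = 1/64).
r = 1/32 + 1/64 = 0.046875.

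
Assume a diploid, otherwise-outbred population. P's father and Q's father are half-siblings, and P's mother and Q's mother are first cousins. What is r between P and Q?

Independent pedigree routes through distinct common ancestors add.
P and Q are related in two ways: half first cousins through their fathers (r = 1/16) and second cousins through their mothers (r = 1/32).
r = 1/16 + 1/32 = 3/32 = 0.09375.

0.09375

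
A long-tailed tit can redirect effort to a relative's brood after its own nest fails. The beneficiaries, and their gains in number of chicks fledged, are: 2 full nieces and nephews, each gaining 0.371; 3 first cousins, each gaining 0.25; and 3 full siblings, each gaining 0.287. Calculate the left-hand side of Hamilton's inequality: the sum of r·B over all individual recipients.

0.70975

r to a full niece or nephew = 0.25 (full aunt/uncle↔niece/nephew: two paths of length 3 through the shared grandparent pair: r = 2·(1/2)^3 = 1/4).
r to a first cousin = 0.125 (first cousins share one grandparent pair — two paths of length 4: r = 2·(1/2)^4 = 1/8).
r to a full sibling = 1/2 (full sibs share both parents — two paths of length 2: r = 2·(1/2)^2 = 1/2).
Summing one r·B term per recipient: 2·0.25·0.371 + 3·0.125·0.25 + 3·0.5·0.287 = 0.70975.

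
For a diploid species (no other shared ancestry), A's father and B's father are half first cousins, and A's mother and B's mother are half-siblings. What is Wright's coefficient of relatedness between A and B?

0.078125

Relatedness sums over independent paths through distinct common ancestors.
A and B are related in two ways: half second cousins through their fathers (r = 1/64) and half first cousins through their mothers (r = 1/16).
r = 1/64 + 1/16 = 0.078125.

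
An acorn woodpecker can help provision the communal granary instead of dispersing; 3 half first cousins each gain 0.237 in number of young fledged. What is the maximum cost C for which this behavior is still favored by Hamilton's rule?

0.0444375

r to a half first cousin = 0.0625 (half first cousins share one grandparent — one path of length 4: r = (1/2)^4 = 1/16).
Hamilton's rule: n·r·B > C, so the trait is favored while C < n·r·B = 3·0.0625·0.237 = 0.0444375.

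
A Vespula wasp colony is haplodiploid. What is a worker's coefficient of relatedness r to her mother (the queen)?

0.5

One meiotic link between diploid queen and diploid daughter: r = 1/2.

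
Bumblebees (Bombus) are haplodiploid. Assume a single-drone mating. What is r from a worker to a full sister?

0.75

Haplodiploid full sisters inherit their father's entire haploid genome identically (contributing 1/2) and on average half of their mother's contribution (1/2 · 1/2 = 1/4); r = 1/2 + 1/4 = 3/4.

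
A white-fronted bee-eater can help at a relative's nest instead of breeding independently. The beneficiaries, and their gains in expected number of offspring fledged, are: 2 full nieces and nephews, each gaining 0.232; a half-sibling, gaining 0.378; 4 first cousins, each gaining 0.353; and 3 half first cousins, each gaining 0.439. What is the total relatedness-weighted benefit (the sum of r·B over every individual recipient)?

r to a full niece or nephew = 1/4 (full aunt/uncle↔niece/nephew: two paths of length 3 through the shared grandparent pair: r = 2·(1/2)^3 = 1/4).
r to a half-sibling = 1/4 (half-sibs share one parent — one path of length 2: r = (1/2)^2 = 1/4).
r to a first cousin = 0.125 (first cousins share one grandparent pair — two paths of length 4: r = 2·(1/2)^4 = 1/8).
r to a half first cousin = 1/16 (half first cousins share one grandparent — one path of length 4: r = (1/2)^4 = 1/16).
Summing one r·B term per recipient: 2·0.25·0.232 + 1·0.25·0.378 + 4·0.125·0.353 + 3·0.0625·0.439 = 0.4693125.

0.4693125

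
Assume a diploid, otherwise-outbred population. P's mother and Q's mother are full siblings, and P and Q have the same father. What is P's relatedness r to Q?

With two independent routes of shared ancestry, r is the sum of the two contributions.
P and Q are related in two ways: first cousins through their mothers (r = 1/8) and half-sibs through their shared father (r = 1/4).
r = 1/8 + 1/4 = 0.375.

0.375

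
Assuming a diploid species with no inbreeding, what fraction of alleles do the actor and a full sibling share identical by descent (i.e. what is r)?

Each parent–offspring link contributes a factor of 1/2, and independent paths through distinct common ancestors add.
Full sibs share both parents — two paths of length 2: r = 2·(1/2)^2 = 1/2.

0.5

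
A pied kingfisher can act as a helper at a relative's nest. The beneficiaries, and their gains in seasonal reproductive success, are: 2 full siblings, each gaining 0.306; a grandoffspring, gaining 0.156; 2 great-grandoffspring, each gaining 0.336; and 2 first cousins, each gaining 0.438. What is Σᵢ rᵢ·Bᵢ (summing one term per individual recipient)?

r to a full sibling = 0.5 (full sibs share both parents — two paths of length 2: r = 2·(1/2)^2 = 1/2).
r to a grandoffspring = 0.25 (two parent–offspring links: r = (1/2)^2 = 1/4).
r to a great-grandoffspring = 1/8 (three parent–offspring links: r = (1/2)^3 = 1/8).
r to a first cousin = 1/8 (first cousins share one grandparent pair — two paths of length 4: r = 2·(1/2)^4 = 1/8).
Summing one r·B term per recipient: 2·0.5·0.306 + 1·0.25·0.156 + 2·0.125·0.336 + 2·0.125·0.438 = 0.5385.

0.5385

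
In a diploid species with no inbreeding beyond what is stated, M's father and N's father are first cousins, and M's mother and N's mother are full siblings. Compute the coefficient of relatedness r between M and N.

Wright's path rule: contributions from independent ancestry routes add.
M and N are related in two ways: second cousins through their fathers (r = 1/32) and first cousins through their mothers (r = 1/8).
r = 1/32 + 1/8 = 0.15625.

0.15625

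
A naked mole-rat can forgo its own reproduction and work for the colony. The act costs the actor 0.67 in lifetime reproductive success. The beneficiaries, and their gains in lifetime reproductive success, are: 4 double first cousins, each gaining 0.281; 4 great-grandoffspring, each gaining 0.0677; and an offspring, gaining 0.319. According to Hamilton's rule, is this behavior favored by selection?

Hamilton's rule: the trait is favored when the sum of r·B over every recipient exceeds the actor's cost C.
r to a double first cousin = 0.25 (double first cousins share both grandparent pairs — four paths of length 4: r = 4·(1/2)^4 = 1/4).
r to a great-grandoffspring = 0.125 (three parent–offspring links: r = (1/2)^3 = 1/8).
r to an offspring = 1/2 (one parent–offspring link: r = (1/2)^1 = 1/2).
Summing one r·B term per recipient: 4·0.25·0.281 + 4·0.125·0.0677 + 1·0.5·0.319 = 0.47435.
0.47435 < 0.67: the indirect benefit is less than the cost.

No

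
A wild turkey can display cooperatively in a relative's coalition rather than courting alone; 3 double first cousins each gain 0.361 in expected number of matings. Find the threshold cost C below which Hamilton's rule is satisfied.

r to a double first cousin = 0.25 (double first cousins share both grandparent pairs — four paths of length 4: r = 4·(1/2)^4 = 1/4).
Hamilton's rule: n·r·B > C, so the trait is favored while C < n·r·B = 3·0.25·0.361 = 0.27075.

0.27075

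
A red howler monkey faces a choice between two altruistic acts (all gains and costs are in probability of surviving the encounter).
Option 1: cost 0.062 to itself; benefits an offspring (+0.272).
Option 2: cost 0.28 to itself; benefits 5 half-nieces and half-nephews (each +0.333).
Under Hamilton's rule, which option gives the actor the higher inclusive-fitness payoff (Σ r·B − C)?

Option 1

Option 1: r to an offspring = 0.5.
Option 1: Σ r·B − C = (1·0.5·0.272) − 0.062 = 0.074.
Option 2: r to a half-niece or half-nephew = 0.125.
Option 2: Σ r·B − C = (5·0.125·0.333) − 0.28 = -0.071875.
Option 1 has the higher net inclusive-fitness payoff.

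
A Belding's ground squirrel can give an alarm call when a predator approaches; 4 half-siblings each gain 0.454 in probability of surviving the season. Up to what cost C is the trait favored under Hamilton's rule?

0.454

r to a half-sibling = 1/4 (half-sibs share one parent — one path of length 2: r = (1/2)^2 = 1/4).
Hamilton's rule: n·r·B > C, so the trait is favored while C < n·r·B = 4·0.25·0.454 = 0.454.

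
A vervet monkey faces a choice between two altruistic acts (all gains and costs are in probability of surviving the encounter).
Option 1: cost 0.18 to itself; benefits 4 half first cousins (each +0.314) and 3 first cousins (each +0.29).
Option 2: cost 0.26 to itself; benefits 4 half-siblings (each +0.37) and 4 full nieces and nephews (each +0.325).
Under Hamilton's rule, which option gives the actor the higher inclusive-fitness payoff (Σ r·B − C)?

Option 2

Option 1: r to a half first cousin = 0.0625.
Option 1: r to a first cousin = 0.125.
Option 1: Σ r·B − C = (4·0.0625·0.314 + 3·0.125·0.29) − 0.18 = 0.00725.
Option 2: r to a half-sibling = 0.25.
Option 2: r to a full niece or nephew = 0.25.
Option 2: Σ r·B − C = (4·0.25·0.37 + 4·0.25·0.325) − 0.26 = 0.435.
Option 2 has the higher net inclusive-fitness payoff.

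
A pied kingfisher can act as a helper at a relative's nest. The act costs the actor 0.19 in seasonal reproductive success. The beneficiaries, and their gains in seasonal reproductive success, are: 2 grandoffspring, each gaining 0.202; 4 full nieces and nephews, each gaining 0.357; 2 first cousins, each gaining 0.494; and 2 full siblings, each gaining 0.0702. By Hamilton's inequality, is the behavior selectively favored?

Hamilton's rule: the trait is favored when the sum of r·B over every recipient exceeds the actor's cost C.
r to a grandoffspring = 1/4 (two parent–offspring links: r = (1/2)^2 = 1/4).
r to a full niece or nephew = 0.25 (full aunt/uncle↔niece/nephew: two paths of length 3 through the shared grandparent pair: r = 2·(1/2)^3 = 1/4).
r to a first cousin = 1/8 (first cousins share one grandparent pair — two paths of length 4: r = 2·(1/2)^4 = 1/8).
r to a full sibling = 0.5 (full sibs share both parents — two paths of length 2: r = 2·(1/2)^2 = 1/2).
Summing one r·B term per recipient: 2·0.25·0.202 + 4·0.25·0.357 + 2·0.125·0.494 + 2·0.5·0.0702 = 0.6517.
0.6517 > 0.19: the indirect benefit exceeds the cost.

Yes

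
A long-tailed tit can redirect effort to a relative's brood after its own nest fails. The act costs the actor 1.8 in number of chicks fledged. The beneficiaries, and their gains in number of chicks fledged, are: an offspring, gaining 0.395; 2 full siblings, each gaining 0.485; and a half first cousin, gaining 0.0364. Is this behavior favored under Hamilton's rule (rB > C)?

No

Hamilton's rule: the trait is favored when the sum of r·B over every recipient exceeds the actor's cost C.
r to an offspring = 0.5 (one parent–offspring link: r = (1/2)^1 = 1/2).
r to a full sibling = 1/2 (full sibs share both parents — two paths of length 2: r = 2·(1/2)^2 = 1/2).
r to a half first cousin = 1/16 (half first cousins share one grandparent — one path of length 4: r = (1/2)^4 = 1/16).
Summing one r·B term per recipient: 1·0.5·0.395 + 2·0.5·0.485 + 1·0.0625·0.0364 = 0.684775.
0.684775 < 1.8: the indirect benefit is less than the cost.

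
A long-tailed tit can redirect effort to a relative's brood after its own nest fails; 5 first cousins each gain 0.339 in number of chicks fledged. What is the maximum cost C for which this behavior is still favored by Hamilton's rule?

r to a first cousin = 1/8 (first cousins share one grandparent pair — two paths of length 4: r = 2·(1/2)^4 = 1/8).
Hamilton's rule: n·r·B > C, so the trait is favored while C < n·r·B = 5·0.125·0.339 = 0.211875.

0.211875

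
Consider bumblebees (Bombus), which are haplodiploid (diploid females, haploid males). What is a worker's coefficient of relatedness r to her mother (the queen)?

One meiotic link between diploid queen and diploid daughter: r = 1/2.

0.5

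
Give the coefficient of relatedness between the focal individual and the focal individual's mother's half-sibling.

0.125

Each parent–offspring link contributes a factor of 1/2, and independent paths through distinct common ancestors add.
Half-aunt/uncle↔niece/nephew: one path of length 3: r = (1/2)^3 = 1/8.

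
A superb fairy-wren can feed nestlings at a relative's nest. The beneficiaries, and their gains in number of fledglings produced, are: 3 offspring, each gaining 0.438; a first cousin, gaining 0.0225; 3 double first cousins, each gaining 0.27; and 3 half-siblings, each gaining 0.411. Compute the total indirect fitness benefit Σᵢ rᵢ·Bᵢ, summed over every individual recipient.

1.1705625

r to an offspring = 0.5 (one parent–offspring link: r = (1/2)^1 = 1/2).
r to a first cousin = 0.125 (first cousins share one grandparent pair — two paths of length 4: r = 2·(1/2)^4 = 1/8).
r to a double first cousin = 1/4 (double first cousins share both grandparent pairs — four paths of length 4: r = 4·(1/2)^4 = 1/4).
r to a half-sibling = 1/4 (half-sibs share one parent — one path of length 2: r = (1/2)^2 = 1/4).
Summing one r·B term per recipient: 3·0.5·0.438 + 1·0.125·0.0225 + 3·0.25·0.27 + 3·0.25·0.411 = 1.1705625.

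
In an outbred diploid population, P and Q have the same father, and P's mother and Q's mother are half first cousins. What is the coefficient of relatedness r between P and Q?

0.265625

With two independent routes of shared ancestry, r is the sum of the two contributions.
P and Q are related in two ways: half-sibs through their shared father (r = 1/4) and half second cousins through their mothers (r = 1/64).
r = 1/4 + 1/64 = 0.265625.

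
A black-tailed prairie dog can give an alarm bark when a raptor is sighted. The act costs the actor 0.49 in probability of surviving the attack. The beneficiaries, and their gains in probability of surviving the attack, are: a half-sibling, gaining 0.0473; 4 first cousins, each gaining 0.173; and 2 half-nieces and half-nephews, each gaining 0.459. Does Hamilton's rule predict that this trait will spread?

Hamilton's rule: the trait is favored when the sum of r·B over every recipient exceeds the actor's cost C.
r to a half-sibling = 1/4 (half-sibs share one parent — one path of length 2: r = (1/2)^2 = 1/4).
r to a first cousin = 0.125 (first cousins share one grandparent pair — two paths of length 4: r = 2·(1/2)^4 = 1/8).
r to a half-niece or half-nephew = 0.125 (half-aunt/uncle↔niece/nephew: one path of length 3: r = (1/2)^3 = 1/8).
Summing one r·B term per recipient: 1·0.25·0.0473 + 4·0.125·0.173 + 2·0.125·0.459 = 0.213075.
0.213075 < 0.49: the indirect benefit is less than the cost.

No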